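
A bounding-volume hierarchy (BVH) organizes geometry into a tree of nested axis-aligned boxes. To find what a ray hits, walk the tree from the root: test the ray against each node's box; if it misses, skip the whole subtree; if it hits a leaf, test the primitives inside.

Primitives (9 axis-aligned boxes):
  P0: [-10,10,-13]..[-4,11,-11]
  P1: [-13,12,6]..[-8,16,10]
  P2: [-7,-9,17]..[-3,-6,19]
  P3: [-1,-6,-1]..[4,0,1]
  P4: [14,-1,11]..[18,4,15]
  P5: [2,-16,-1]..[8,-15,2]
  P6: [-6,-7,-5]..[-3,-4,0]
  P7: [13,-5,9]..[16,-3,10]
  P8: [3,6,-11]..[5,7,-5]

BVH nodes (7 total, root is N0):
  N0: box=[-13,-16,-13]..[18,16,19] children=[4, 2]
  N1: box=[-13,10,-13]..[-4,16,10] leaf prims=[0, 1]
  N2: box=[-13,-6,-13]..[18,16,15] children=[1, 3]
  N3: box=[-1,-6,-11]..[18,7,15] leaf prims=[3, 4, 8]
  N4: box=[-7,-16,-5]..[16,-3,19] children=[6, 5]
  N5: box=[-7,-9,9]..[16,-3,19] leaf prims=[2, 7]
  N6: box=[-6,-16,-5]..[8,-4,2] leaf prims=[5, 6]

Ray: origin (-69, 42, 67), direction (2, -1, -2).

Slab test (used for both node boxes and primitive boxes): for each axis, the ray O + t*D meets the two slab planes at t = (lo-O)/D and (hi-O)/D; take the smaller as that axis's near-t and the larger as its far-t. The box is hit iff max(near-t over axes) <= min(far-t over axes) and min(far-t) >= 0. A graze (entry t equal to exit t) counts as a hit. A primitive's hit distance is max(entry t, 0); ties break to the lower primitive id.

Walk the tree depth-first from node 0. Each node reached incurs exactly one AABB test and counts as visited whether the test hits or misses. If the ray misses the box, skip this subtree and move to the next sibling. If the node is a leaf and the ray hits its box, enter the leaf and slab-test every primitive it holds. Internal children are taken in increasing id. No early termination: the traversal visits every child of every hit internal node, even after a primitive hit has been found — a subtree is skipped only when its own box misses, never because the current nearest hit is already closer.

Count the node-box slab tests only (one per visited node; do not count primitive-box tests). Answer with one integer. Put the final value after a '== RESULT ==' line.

Walk:
N0 x:[28,87/2] y:[26,58] z:[24,40] -> hit [28,40], descend [2, 4]
  N2 x:[28,87/2] y:[26,48] z:[26,40] -> hit [28,40], descend [1, 3]
    N1 x:[28,65/2] y:[26,32] z:[57/2,40] -> hit [57/2,32] leaf, test {P0(miss), P1@t=57/2}
    N3 x:[34,87/2] y:[35,48] z:[26,39] -> hit [35,39] leaf, test {P3(miss), P4(miss), P8@t=36}
  N4 x:[31,85/2] y:[45,58] z:[24,36] -> miss, prune

Visited [0, 2, 1, 3, 4]. Tests: 5 box, 2 leaf. Nearest: P1.

== RESULT ==
5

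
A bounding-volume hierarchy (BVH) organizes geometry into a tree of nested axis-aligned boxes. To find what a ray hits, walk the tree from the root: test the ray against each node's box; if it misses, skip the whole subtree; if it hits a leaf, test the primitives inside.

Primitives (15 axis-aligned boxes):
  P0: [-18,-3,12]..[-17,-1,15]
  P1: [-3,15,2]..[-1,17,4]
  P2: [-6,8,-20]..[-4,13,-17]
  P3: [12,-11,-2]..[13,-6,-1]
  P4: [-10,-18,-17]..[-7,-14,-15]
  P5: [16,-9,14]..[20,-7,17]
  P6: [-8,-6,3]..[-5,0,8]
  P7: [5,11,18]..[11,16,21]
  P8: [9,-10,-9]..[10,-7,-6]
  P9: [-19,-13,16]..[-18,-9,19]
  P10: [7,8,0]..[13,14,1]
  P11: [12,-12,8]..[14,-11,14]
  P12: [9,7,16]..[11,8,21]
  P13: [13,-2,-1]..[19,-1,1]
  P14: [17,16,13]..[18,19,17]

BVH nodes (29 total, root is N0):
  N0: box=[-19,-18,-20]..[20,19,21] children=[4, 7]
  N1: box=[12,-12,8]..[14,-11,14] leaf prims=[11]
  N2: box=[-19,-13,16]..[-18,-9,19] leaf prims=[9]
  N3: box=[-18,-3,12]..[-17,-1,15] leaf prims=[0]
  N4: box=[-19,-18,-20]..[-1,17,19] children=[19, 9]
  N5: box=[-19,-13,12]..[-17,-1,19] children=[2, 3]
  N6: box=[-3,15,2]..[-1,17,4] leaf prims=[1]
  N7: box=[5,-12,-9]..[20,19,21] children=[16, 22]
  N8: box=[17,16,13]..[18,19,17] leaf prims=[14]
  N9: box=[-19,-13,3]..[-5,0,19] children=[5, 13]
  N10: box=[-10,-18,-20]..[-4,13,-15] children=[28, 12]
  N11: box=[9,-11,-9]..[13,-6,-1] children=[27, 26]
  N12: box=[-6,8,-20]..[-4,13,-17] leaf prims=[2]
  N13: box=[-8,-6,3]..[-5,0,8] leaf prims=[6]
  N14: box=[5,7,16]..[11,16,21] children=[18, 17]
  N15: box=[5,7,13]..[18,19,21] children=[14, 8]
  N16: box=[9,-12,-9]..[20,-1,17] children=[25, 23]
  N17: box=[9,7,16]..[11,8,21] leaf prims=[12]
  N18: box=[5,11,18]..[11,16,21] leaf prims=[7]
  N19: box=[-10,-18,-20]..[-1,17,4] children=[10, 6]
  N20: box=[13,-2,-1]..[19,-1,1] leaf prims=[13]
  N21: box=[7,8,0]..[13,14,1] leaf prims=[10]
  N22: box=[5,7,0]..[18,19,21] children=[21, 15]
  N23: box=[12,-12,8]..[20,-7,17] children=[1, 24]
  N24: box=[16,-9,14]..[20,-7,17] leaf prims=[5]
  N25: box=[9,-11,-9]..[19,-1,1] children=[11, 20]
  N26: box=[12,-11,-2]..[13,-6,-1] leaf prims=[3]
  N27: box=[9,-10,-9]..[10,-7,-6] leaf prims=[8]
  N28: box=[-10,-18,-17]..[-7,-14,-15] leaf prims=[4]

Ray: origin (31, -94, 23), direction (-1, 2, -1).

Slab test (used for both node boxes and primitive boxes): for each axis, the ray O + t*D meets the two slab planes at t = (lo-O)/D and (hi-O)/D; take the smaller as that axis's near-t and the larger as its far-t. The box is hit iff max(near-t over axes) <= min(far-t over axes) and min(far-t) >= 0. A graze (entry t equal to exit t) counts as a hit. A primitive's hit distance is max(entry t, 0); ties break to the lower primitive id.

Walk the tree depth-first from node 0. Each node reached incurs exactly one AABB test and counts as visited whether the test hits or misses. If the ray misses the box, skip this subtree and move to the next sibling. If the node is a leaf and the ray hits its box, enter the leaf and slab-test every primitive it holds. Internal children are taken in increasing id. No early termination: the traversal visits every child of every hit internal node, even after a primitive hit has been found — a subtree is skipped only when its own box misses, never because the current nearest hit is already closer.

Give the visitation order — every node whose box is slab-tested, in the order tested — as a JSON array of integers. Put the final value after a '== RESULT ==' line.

Trace the traversal:
N0 x:[11,50] y:[38,113/2] z:[2,43] -> hit [38,43], descend [4, 7]
  N4 x:[32,50] y:[38,111/2] z:[4,43] -> hit [38,43], descend [9, 19]
    N9 x:[36,50] y:[81/2,47] z:[4,20] -> miss, prune
    N19 x:[32,41] y:[38,111/2] z:[19,43] -> hit [38,41], descend [6, 10]
      N6 x:[32,34] y:[109/2,111/2] z:[19,21] -> miss, prune
      N10 x:[35,41] y:[38,107/2] z:[38,43] -> hit [38,41], descend [12, 28]
        N12 x:[35,37] y:[51,107/2] z:[40,43] -> miss, prune
        N28 x:[38,41] y:[38,40] z:[38,40] -> hit [38,40] leaf, test {P4@t=38}
  N7 x:[11,26] y:[41,113/2] z:[2,32] -> miss, prune

9 AABB tests over nodes [0, 4, 9, 19, 6, 10, 12, 28, 7]; 1 leaf entered; closest P4.

== RESULT ==
[0, 4, 9, 19, 6, 10, 12, 28, 7]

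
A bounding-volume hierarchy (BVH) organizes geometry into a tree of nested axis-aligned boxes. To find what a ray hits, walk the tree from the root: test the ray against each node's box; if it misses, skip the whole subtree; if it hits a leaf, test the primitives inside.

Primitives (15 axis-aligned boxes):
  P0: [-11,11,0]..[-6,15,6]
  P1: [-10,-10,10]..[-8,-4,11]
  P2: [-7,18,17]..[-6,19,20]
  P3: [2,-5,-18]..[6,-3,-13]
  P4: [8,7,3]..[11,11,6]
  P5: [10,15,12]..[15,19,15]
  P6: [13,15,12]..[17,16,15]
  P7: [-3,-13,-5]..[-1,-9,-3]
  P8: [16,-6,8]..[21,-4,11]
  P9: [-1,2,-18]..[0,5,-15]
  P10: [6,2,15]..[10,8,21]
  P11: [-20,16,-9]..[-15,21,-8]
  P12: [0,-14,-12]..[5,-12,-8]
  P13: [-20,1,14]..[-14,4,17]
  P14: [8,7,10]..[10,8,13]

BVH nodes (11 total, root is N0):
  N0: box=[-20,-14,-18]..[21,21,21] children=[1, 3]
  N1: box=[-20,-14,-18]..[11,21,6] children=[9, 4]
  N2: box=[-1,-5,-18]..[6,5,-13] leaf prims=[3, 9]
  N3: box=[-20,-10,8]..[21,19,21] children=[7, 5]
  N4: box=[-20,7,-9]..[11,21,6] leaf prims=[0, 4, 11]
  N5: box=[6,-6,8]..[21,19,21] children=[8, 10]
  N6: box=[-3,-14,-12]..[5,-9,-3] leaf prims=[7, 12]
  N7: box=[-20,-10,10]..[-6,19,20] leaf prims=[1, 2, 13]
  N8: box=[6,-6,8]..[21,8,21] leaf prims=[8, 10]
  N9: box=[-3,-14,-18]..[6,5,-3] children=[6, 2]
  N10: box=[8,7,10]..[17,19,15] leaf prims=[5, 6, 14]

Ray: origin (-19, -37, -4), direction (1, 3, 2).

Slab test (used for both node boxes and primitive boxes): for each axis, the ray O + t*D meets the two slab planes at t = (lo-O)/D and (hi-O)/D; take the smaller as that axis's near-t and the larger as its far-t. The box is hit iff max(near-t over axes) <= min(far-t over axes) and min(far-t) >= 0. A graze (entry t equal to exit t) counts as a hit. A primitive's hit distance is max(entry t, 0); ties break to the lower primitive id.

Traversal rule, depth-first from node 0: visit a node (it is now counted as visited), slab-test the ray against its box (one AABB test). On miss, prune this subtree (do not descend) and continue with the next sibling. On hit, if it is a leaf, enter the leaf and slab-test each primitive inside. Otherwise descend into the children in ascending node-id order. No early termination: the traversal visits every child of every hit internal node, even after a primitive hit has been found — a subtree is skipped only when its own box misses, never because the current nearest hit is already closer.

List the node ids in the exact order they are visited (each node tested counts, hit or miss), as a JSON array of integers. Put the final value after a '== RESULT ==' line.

Traverse from the root:
N0 x:[-1,40] y:[23/3,58/3] z:[-7,25/2] -> hit [23/3,25/2], descend [1, 3]
  N1 x:[-1,30] y:[23/3,58/3] z:[-7,5] -> miss, prune
  N3 x:[-1,40] y:[9,56/3] z:[6,25/2] -> hit [9,25/2], descend [5, 7]
    N5 x:[25,40] y:[31/3,56/3] z:[6,25/2] -> miss, prune
    N7 x:[-1,13] y:[9,56/3] z:[7,12] -> hit [9,12] leaf, test {P1(miss), P2(miss), P13(miss)}

Summary -> nodes [0, 1, 3, 5, 7]; box-tests=5; leaf-entries=1; first=miss

== RESULT ==
[0, 1, 3, 5, 7]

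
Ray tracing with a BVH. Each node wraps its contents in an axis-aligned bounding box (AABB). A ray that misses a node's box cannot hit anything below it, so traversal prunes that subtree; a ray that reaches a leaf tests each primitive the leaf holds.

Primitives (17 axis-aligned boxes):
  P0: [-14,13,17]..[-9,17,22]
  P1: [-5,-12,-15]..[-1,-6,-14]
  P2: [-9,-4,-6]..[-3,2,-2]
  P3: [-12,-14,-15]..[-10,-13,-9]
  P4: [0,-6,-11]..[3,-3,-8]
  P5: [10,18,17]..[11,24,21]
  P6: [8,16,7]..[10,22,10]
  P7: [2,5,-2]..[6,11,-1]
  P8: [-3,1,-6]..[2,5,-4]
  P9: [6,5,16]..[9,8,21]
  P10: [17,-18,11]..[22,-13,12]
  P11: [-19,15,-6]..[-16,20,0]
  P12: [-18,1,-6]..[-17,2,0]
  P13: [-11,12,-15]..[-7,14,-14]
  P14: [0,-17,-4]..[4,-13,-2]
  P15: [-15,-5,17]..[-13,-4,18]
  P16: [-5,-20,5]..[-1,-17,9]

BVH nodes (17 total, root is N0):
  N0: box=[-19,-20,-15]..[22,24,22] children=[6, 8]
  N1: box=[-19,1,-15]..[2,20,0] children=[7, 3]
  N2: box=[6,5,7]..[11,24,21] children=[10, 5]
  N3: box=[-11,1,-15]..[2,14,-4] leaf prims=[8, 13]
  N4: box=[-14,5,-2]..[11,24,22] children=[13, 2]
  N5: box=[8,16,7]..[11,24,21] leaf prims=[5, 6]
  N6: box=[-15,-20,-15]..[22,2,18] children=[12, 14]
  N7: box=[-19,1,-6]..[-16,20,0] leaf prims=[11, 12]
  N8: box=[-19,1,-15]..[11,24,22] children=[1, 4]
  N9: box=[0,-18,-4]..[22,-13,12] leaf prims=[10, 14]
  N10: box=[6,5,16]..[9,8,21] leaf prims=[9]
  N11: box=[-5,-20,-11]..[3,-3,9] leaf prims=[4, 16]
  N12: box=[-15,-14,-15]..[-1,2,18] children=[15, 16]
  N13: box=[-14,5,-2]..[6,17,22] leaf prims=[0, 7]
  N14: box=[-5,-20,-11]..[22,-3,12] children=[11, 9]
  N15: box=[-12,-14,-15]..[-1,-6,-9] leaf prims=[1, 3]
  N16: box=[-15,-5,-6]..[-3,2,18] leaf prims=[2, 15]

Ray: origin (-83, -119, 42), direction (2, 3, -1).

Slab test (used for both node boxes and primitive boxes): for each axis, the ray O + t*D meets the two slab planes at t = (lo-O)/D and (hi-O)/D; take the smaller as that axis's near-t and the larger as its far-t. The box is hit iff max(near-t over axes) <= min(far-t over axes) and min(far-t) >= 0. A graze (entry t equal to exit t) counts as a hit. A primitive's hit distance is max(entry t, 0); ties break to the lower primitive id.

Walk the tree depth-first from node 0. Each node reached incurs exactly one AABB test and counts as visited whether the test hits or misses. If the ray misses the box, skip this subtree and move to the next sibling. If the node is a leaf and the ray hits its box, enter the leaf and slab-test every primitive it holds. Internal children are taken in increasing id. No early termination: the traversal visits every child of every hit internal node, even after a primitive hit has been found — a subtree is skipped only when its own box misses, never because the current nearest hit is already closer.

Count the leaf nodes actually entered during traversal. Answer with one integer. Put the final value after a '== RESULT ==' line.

Walk:
N0 x:[32,105/2] y:[33,143/3] z:[20,57] -> hit [33,143/3], descend [6, 8]
  N6 x:[34,105/2] y:[33,121/3] z:[24,57] -> hit [34,121/3], descend [12, 14]
    N12 x:[34,41] y:[35,121/3] z:[24,57] -> hit [35,121/3], descend [15, 16]
      N15 x:[71/2,41] y:[35,113/3] z:[51,57] -> miss, prune
      N16 x:[34,40] y:[38,121/3] z:[24,48] -> hit [38,40] leaf, test {P2(miss), P15(miss)}
    N14 x:[39,105/2] y:[33,116/3] z:[30,53] -> miss, prune
  N8 x:[32,47] y:[40,143/3] z:[20,57] -> hit [40,47], descend [1, 4]
    N1 x:[32,85/2] y:[40,139/3] z:[42,57] -> hit [42,85/2], descend [3, 7]
      N3 x:[36,85/2] y:[40,133/3] z:[46,57] -> miss, prune
      N7 x:[32,67/2] y:[40,139/3] z:[42,48] -> miss, prune
    N4 x:[69/2,47] y:[124/3,143/3] z:[20,44] -> hit [124/3,44], descend [2, 13]
      N2 x:[89/2,47] y:[124/3,143/3] z:[21,35] -> miss, prune
      N13 x:[69/2,89/2] y:[124/3,136/3] z:[20,44] -> hit [124/3,44] leaf, test {P0(miss), P7@t=43}

Summary -> nodes [0, 6, 12, 15, 16, 14, 8, 1, 3, 7, 4, 2, 13]; box-tests=13; leaf-entries=2; first=P7

== RESULT ==
2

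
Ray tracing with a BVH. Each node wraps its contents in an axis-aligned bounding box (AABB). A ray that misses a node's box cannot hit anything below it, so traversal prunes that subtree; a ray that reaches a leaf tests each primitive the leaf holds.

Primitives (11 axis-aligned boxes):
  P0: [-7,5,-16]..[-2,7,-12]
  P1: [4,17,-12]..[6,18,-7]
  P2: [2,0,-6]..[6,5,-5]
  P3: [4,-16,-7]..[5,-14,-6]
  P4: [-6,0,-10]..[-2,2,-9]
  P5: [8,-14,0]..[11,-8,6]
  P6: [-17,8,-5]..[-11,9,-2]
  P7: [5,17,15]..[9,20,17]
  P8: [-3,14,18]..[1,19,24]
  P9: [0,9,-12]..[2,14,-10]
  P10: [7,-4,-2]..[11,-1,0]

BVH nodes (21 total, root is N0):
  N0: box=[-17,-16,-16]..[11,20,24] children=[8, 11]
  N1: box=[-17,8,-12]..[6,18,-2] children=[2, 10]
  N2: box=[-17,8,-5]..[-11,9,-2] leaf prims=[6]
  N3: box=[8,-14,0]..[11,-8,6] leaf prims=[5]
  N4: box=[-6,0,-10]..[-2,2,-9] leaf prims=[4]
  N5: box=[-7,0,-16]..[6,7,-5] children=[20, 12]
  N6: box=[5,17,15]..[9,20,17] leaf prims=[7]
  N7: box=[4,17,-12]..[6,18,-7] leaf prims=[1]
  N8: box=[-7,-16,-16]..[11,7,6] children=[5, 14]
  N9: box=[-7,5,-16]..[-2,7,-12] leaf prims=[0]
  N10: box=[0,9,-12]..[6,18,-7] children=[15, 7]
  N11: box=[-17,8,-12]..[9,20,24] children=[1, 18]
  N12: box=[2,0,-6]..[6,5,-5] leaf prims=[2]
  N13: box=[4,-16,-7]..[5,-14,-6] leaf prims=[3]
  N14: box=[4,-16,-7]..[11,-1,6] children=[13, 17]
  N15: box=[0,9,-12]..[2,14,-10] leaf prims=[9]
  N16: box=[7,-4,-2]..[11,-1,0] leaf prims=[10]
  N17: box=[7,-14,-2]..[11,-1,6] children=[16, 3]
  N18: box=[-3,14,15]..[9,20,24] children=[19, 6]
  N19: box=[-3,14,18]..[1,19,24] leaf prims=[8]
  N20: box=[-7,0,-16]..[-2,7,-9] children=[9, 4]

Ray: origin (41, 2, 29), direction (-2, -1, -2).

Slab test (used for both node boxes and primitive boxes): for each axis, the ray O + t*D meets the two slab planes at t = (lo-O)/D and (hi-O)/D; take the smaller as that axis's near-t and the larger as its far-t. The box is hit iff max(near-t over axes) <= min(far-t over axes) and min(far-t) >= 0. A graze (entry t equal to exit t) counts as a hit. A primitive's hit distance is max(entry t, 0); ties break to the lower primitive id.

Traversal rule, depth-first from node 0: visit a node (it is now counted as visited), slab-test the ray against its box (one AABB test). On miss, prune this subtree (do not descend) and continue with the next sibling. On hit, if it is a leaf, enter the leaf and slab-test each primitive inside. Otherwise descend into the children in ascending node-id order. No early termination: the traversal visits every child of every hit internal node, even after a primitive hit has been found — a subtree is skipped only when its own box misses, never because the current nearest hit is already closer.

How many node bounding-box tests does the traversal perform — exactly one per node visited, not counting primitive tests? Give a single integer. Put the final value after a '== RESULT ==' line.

Traverse from the root:
N0 x:[15,29] y:[-18,18] z:[5/2,45/2] -> hit [15,18], descend [8, 11]
  N8 x:[15,24] y:[-5,18] z:[23/2,45/2] -> hit [15,18], descend [5, 14]
    N5 x:[35/2,24] y:[-5,2] z:[17,45/2] -> miss, prune
    N14 x:[15,37/2] y:[3,18] z:[23/2,18] -> hit [15,18], descend [13, 17]
      N13 x:[18,37/2] y:[16,18] z:[35/2,18] -> hit [18,18] leaf, test {P3@t=18}
      N17 x:[15,17] y:[3,16] z:[23/2,31/2] -> hit [15,31/2], descend [3, 16]
        N3 x:[15,33/2] y:[10,16] z:[23/2,29/2] -> miss, prune
        N16 x:[15,17] y:[3,6] z:[29/2,31/2] -> miss, prune
  N11 x:[16,29] y:[-18,-6] z:[5/2,41/2] -> miss, prune

order=[0, 8, 5, 14, 13, 17, 3, 16, 11]  |boxes|=9  |leaves|=1  hit=P3

== RESULT ==
9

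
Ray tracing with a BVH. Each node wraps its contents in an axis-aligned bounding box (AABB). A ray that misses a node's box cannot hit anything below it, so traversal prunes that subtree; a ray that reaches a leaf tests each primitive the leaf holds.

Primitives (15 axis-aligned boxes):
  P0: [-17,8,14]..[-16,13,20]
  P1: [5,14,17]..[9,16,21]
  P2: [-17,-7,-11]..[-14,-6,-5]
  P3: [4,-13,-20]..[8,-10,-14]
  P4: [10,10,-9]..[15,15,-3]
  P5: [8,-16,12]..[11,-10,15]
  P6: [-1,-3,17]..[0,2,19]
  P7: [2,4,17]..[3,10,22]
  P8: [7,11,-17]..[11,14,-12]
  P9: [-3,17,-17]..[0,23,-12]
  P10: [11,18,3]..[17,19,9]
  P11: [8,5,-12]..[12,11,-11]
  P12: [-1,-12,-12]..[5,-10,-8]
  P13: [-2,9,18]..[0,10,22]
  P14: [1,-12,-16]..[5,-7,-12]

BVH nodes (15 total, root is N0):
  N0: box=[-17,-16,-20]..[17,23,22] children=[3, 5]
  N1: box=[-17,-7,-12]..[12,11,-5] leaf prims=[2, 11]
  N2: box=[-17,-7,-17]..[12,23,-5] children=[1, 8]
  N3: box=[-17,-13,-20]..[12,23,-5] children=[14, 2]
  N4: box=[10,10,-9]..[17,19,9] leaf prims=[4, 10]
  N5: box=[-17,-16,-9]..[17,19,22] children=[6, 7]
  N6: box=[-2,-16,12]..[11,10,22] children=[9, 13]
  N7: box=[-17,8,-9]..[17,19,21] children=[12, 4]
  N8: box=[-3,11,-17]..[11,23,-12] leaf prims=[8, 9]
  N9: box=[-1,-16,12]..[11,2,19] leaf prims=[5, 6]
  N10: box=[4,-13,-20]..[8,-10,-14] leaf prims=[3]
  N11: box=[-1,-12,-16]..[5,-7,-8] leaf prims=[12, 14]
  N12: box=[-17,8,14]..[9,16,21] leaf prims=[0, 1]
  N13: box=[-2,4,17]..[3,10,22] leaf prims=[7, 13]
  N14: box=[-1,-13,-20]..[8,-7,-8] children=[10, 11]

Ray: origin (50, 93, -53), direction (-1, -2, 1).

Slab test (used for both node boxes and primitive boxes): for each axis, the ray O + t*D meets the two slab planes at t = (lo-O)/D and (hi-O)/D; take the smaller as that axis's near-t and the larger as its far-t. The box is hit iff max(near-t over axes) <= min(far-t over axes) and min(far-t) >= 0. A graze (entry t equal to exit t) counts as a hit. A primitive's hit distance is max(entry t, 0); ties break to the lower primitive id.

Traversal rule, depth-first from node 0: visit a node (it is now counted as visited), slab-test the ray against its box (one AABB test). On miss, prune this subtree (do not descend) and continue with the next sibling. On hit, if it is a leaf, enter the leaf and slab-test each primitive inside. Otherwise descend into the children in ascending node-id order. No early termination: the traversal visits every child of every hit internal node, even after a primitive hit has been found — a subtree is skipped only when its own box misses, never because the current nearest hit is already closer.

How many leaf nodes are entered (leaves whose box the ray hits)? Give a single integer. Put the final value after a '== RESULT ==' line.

Trace the traversal:
N0 x:[33,67] y:[35,109/2] z:[33,75] -> hit [35,109/2], descend [3, 5]
  N3 x:[38,67] y:[35,53] z:[33,48] -> hit [38,48], descend [2, 14]
    N2 x:[38,67] y:[35,50] z:[36,48] -> hit [38,48], descend [1, 8]
      N1 x:[38,67] y:[41,50] z:[41,48] -> hit [41,48] leaf, test {P2(miss), P11@t=41}
      N8 x:[39,53] y:[35,41] z:[36,41] -> hit [39,41] leaf, test {P8@t=79/2, P9(miss)}
    N14 x:[42,51] y:[50,53] z:[33,45] -> miss, prune
  N5 x:[33,67] y:[37,109/2] z:[44,75] -> hit [44,109/2], descend [6, 7]
    N6 x:[39,52] y:[83/2,109/2] z:[65,75] -> miss, prune
    N7 x:[33,67] y:[37,85/2] z:[44,74] -> miss, prune

order=[0, 3, 2, 1, 8, 14, 5, 6, 7]  |boxes|=9  |leaves|=2  hit=P8

== RESULT ==
2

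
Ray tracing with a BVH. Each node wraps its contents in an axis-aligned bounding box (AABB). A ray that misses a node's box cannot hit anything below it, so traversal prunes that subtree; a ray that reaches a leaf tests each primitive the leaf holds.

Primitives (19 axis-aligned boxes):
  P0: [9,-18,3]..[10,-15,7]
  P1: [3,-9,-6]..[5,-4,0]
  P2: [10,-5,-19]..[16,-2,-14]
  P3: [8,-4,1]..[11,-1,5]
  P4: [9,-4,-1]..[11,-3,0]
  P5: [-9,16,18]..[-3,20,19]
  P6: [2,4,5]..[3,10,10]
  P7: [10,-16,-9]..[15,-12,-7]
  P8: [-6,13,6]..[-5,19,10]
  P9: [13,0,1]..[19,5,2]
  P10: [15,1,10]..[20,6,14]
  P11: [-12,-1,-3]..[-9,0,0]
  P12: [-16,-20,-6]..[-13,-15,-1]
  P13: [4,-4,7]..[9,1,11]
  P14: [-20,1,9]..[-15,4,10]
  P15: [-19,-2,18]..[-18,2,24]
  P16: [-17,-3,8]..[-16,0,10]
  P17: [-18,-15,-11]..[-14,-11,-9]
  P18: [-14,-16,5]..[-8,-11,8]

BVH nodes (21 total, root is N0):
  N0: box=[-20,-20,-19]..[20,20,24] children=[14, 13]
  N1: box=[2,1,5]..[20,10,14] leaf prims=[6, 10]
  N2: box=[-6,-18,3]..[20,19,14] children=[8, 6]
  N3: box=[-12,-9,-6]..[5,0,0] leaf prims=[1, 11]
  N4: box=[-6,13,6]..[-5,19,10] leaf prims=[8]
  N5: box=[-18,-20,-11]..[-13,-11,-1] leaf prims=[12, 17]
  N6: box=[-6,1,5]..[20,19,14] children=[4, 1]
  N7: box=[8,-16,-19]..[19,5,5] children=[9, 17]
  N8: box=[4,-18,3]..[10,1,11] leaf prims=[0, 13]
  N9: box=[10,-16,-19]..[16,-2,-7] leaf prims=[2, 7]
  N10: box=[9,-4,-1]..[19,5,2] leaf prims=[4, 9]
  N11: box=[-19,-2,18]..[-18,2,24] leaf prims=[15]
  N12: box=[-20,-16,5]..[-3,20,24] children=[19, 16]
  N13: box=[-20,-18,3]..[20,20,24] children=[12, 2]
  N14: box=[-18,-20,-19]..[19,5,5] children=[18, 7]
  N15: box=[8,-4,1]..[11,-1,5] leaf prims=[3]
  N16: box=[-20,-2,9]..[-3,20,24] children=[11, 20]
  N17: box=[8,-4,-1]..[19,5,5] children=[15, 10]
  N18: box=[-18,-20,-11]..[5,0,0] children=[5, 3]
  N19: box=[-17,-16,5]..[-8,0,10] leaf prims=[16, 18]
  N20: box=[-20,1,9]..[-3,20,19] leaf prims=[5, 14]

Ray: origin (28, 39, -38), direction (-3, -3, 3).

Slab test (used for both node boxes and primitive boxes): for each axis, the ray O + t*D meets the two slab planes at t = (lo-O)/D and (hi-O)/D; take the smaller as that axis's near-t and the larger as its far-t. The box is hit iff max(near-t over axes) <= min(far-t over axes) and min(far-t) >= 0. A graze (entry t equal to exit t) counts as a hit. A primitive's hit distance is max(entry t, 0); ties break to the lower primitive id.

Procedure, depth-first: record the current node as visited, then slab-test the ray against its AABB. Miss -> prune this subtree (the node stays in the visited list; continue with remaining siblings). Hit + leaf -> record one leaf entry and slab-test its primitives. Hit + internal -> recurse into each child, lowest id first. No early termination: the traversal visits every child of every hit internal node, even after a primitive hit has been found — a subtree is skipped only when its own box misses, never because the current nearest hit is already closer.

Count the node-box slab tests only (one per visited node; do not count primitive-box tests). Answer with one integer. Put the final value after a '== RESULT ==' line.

Walk:
N0 x:[8/3,16] y:[19/3,59/3] z:[19/3,62/3] -> hit [19/3,16], descend [13, 14]
  N13 x:[8/3,16] y:[19/3,19] z:[41/3,62/3] -> hit [41/3,16], descend [2, 12]
    N2 x:[8/3,34/3] y:[20/3,19] z:[41/3,52/3] -> miss, prune
    N12 x:[31/3,16] y:[19/3,55/3] z:[43/3,62/3] -> hit [43/3,16], descend [16, 19]
      N16 x:[31/3,16] y:[19/3,41/3] z:[47/3,62/3] -> miss, prune
      N19 x:[12,15] y:[13,55/3] z:[43/3,16] -> hit [43/3,15] leaf, test {P16(miss), P18(miss)}
  N14 x:[3,46/3] y:[34/3,59/3] z:[19/3,43/3] -> hit [34/3,43/3], descend [7, 18]
    N7 x:[3,20/3] y:[34/3,55/3] z:[19/3,43/3] -> miss, prune
    N18 x:[23/3,46/3] y:[13,59/3] z:[9,38/3] -> miss, prune

Summary -> nodes [0, 13, 2, 12, 16, 19, 14, 7, 18]; box-tests=9; leaf-entries=1; first=miss

== RESULT ==
9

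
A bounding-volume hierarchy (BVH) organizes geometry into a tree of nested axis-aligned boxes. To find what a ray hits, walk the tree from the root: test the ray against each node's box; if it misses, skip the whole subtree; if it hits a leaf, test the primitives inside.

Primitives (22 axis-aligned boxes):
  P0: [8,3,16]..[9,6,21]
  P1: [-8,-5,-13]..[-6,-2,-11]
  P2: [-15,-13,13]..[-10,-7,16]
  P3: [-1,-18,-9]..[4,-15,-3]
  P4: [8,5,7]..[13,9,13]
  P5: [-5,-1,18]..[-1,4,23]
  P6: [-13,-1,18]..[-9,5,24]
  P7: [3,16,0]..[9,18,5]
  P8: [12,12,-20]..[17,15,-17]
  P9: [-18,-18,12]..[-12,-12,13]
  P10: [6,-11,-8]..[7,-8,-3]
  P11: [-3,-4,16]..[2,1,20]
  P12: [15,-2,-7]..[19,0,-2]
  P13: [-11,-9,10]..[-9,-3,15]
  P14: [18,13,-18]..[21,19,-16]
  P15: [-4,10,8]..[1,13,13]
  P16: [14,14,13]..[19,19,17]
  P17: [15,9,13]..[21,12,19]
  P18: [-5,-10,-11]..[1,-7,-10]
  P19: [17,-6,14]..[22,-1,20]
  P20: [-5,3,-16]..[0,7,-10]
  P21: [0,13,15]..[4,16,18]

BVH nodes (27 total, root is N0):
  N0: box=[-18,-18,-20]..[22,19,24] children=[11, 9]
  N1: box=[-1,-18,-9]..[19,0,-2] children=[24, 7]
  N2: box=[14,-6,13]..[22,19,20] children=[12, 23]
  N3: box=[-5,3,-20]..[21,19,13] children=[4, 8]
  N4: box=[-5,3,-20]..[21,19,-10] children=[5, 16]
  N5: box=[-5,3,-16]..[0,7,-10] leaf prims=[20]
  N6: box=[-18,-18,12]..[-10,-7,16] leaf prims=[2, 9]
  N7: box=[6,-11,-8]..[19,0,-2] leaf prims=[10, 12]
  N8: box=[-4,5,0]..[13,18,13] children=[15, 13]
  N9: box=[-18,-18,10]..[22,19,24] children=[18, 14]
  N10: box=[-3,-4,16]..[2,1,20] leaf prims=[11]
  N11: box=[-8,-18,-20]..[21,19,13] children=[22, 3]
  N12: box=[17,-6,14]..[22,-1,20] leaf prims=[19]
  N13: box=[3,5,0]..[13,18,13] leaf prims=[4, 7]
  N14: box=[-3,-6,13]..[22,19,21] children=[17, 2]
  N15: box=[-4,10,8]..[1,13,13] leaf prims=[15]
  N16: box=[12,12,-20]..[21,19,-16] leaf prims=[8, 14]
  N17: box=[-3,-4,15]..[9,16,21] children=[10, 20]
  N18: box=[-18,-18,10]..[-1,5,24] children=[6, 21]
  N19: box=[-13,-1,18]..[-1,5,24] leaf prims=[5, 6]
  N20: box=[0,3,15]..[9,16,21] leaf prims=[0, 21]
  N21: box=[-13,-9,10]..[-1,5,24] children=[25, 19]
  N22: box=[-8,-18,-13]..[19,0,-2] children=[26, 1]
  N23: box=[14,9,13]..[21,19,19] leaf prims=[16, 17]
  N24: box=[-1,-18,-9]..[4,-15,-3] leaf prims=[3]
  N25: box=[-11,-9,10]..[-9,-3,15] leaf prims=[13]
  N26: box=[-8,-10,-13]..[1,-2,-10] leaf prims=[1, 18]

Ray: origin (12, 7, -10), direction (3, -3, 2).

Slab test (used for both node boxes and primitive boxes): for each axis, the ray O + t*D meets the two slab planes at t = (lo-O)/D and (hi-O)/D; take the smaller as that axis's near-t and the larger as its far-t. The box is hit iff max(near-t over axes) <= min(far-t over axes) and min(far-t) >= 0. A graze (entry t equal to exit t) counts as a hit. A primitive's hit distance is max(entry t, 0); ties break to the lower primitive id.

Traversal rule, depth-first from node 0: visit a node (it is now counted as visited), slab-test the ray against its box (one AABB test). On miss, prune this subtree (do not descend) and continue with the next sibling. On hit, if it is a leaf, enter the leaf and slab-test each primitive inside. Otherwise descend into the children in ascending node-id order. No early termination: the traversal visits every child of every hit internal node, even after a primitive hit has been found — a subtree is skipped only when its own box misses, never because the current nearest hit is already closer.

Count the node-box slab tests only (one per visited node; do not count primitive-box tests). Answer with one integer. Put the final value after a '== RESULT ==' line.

Trace the traversal:
N0 x:[-10,10/3] y:[-4,25/3] z:[-5,17] -> hit [-4,10/3], descend [9, 11]
  N9 x:[-10,10/3] y:[-4,25/3] z:[10,17] -> miss, prune
  N11 x:[-20/3,3] y:[-4,25/3] z:[-5,23/2] -> hit [-4,3], descend [3, 22]
    N3 x:[-17/3,3] y:[-4,4/3] z:[-5,23/2] -> hit [-4,4/3], descend [4, 8]
      N4 x:[-17/3,3] y:[-4,4/3] z:[-5,0] -> hit [-4,0], descend [5, 16]
        N5 x:[-17/3,-4] y:[0,4/3] z:[-3,0] -> miss, prune
        N16 x:[0,3] y:[-4,-5/3] z:[-5,-3] -> miss, prune
      N8 x:[-16/3,1/3] y:[-11/3,2/3] z:[5,23/2] -> miss, prune
    N22 x:[-20/3,7/3] y:[7/3,25/3] z:[-3/2,4] -> hit [7/3,7/3], descend [1, 26]
      N1 x:[-13/3,7/3] y:[7/3,25/3] z:[1/2,4] -> hit [7/3,7/3], descend [7, 24]
        N7 x:[-2,7/3] y:[7/3,6] z:[1,4] -> hit [7/3,7/3] leaf, test {P10(miss), P12@t=7/3}
        N24 x:[-13/3,-8/3] y:[22/3,25/3] z:[1/2,7/2] -> miss, prune
      N26 x:[-20/3,-11/3] y:[3,17/3] z:[-3/2,0] -> miss, prune

Summary -> nodes [0, 9, 11, 3, 4, 5, 16, 8, 22, 1, 7, 24, 26]; box-tests=13; leaf-entries=1; first=P12

== RESULT ==
13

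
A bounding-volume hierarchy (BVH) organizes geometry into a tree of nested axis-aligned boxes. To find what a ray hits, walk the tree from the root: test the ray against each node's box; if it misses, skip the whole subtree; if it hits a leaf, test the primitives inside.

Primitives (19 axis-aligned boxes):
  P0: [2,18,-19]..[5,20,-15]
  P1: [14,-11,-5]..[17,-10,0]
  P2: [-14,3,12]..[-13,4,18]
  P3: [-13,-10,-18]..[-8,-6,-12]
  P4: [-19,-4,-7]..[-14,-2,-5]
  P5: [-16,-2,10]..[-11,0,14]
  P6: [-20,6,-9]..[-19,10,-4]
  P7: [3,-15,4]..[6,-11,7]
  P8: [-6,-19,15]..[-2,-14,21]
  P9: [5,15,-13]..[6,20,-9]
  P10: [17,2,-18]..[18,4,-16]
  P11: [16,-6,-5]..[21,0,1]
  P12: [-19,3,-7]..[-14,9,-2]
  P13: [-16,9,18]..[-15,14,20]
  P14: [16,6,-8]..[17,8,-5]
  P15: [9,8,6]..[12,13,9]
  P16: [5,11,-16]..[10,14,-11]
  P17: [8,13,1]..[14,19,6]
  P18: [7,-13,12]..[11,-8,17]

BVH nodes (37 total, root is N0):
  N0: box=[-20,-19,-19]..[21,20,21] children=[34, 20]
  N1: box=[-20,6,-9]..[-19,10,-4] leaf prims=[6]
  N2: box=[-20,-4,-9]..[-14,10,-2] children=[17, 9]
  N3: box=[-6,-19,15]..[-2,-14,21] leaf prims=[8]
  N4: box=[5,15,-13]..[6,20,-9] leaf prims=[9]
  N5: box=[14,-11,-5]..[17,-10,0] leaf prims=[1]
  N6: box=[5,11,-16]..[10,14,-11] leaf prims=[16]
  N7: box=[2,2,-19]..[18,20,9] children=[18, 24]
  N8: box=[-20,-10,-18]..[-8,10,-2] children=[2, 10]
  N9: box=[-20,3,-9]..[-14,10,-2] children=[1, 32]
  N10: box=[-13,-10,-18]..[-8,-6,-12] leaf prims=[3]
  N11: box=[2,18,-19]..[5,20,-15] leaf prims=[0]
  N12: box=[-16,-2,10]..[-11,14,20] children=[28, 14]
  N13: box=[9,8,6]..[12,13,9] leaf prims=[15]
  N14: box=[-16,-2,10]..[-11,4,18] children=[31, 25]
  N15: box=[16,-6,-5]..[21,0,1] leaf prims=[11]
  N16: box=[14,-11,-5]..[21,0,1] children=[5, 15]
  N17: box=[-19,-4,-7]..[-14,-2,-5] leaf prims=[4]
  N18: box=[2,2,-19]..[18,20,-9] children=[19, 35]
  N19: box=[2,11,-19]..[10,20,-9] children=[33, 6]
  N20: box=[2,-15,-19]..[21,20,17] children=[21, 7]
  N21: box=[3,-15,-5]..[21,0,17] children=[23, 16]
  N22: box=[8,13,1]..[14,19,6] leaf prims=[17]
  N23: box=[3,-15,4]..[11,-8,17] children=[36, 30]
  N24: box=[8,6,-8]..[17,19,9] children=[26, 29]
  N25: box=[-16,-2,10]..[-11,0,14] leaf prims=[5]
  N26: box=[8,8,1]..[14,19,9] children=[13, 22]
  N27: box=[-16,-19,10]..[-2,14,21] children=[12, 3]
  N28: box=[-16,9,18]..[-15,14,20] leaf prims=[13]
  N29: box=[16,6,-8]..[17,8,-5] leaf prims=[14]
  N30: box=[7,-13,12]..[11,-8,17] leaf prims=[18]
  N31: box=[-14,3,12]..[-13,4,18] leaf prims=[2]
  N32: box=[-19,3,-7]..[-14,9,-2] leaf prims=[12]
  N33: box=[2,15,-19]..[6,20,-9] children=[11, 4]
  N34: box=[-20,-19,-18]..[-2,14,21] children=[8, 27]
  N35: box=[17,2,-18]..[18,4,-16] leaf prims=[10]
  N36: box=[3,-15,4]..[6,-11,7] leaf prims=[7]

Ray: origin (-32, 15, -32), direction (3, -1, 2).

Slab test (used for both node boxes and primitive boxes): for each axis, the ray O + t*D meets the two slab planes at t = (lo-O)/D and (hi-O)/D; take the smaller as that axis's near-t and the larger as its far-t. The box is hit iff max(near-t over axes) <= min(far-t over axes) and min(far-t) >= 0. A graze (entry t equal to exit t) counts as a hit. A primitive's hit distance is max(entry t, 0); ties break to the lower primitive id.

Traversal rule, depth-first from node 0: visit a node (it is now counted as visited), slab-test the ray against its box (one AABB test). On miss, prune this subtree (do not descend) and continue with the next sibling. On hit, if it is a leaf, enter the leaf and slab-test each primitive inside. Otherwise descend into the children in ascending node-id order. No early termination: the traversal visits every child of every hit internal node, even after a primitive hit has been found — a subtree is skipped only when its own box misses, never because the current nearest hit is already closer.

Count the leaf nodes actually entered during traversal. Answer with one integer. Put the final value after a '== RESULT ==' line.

Trace the traversal:
N0 x:[4,53/3] y:[-5,34] z:[13/2,53/2] -> hit [13/2,53/3], descend [20, 34]
  N20 x:[34/3,53/3] y:[-5,30] z:[13/2,49/2] -> hit [34/3,53/3], descend [7, 21]
    N7 x:[34/3,50/3] y:[-5,13] z:[13/2,41/2] -> hit [34/3,13], descend [18, 24]
      N18 x:[34/3,50/3] y:[-5,13] z:[13/2,23/2] -> hit [34/3,23/2], descend [19, 35]
        N19 x:[34/3,14] y:[-5,4] z:[13/2,23/2] -> miss, prune
        N35 x:[49/3,50/3] y:[11,13] z:[7,8] -> miss, prune
      N24 x:[40/3,49/3] y:[-4,9] z:[12,41/2] -> miss, prune
    N21 x:[35/3,53/3] y:[15,30] z:[27/2,49/2] -> hit [15,53/3], descend [16, 23]
      N16 x:[46/3,53/3] y:[15,26] z:[27/2,33/2] -> hit [46/3,33/2], descend [5, 15]
        N5 x:[46/3,49/3] y:[25,26] z:[27/2,16] -> miss, prune
        N15 x:[16,53/3] y:[15,21] z:[27/2,33/2] -> hit [16,33/2] leaf, test {P11@t=16}
      N23 x:[35/3,43/3] y:[23,30] z:[18,49/2] -> miss, prune
  N34 x:[4,10] y:[1,34] z:[7,53/2] -> hit [7,10], descend [8, 27]
    N8 x:[4,8] y:[5,25] z:[7,15] -> hit [7,8], descend [2, 10]
      N2 x:[4,6] y:[5,19] z:[23/2,15] -> miss, prune
      N10 x:[19/3,8] y:[21,25] z:[7,10] -> miss, prune
    N27 x:[16/3,10] y:[1,34] z:[21,53/2] -> miss, prune

17 AABB tests over nodes [0, 20, 7, 18, 19, 35, 24, 21, 16, 5, 15, 23, 34, 8, 2, 10, 27]; 1 leaf entered; closest P11.

== RESULT ==
1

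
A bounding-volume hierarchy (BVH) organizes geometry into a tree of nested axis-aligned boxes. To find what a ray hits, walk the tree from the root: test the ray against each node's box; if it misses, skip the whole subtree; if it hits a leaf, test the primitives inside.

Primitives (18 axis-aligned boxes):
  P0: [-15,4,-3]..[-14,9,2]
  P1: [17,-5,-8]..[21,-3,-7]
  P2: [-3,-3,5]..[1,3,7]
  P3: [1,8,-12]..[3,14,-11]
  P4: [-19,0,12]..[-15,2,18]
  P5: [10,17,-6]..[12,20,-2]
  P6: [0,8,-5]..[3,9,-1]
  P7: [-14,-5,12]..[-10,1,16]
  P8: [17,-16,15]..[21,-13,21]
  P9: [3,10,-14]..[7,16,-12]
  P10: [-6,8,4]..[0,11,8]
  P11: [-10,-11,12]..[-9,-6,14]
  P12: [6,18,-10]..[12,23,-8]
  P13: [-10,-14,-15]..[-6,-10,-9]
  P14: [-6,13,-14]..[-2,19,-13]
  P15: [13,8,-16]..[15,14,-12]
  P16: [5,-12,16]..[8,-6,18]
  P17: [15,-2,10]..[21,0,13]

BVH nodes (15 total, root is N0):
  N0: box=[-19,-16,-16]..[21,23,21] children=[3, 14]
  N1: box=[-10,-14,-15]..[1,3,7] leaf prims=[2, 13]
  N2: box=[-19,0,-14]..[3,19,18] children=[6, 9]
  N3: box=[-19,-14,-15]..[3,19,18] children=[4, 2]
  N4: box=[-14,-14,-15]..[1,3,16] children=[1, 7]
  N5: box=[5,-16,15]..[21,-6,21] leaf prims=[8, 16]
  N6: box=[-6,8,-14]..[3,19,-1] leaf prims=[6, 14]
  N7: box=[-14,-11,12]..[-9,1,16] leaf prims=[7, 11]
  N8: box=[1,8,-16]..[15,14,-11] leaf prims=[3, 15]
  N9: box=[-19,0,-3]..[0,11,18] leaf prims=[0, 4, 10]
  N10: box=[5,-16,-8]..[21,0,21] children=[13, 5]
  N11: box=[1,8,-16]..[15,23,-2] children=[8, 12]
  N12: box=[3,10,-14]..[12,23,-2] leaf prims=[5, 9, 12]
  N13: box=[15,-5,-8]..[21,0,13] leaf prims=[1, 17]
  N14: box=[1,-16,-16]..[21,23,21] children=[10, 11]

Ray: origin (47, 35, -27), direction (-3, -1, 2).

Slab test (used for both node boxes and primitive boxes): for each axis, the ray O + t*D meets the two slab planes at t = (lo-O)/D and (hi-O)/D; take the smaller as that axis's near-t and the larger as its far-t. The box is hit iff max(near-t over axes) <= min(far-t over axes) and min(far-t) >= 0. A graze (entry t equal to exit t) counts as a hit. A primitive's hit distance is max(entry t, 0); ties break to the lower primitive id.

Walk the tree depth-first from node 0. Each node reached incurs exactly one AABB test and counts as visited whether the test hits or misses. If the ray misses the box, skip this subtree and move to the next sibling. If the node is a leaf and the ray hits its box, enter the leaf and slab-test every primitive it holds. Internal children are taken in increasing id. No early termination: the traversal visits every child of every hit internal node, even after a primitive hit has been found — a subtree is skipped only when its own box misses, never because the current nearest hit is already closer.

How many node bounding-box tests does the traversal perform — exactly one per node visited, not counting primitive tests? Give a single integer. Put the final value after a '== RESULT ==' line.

Trace the traversal:
N0 x:[26/3,22] y:[12,51] z:[11/2,24] -> hit [12,22], descend [3, 14]
  N3 x:[44/3,22] y:[16,49] z:[6,45/2] -> hit [16,22], descend [2, 4]
    N2 x:[44/3,22] y:[16,35] z:[13/2,45/2] -> hit [16,22], descend [6, 9]
      N6 x:[44/3,53/3] y:[16,27] z:[13/2,13] -> miss, prune
      N9 x:[47/3,22] y:[24,35] z:[12,45/2] -> miss, prune
    N4 x:[46/3,61/3] y:[32,49] z:[6,43/2] -> miss, prune
  N14 x:[26/3,46/3] y:[12,51] z:[11/2,24] -> hit [12,46/3], descend [10, 11]
    N10 x:[26/3,14] y:[35,51] z:[19/2,24] -> miss, prune
    N11 x:[32/3,46/3] y:[12,27] z:[11/2,25/2] -> hit [12,25/2], descend [8, 12]
      N8 x:[32/3,46/3] y:[21,27] z:[11/2,8] -> miss, prune
      N12 x:[35/3,44/3] y:[12,25] z:[13/2,25/2] -> hit [12,25/2] leaf, test {P5(miss), P9(miss), P12(miss)}

Summary -> nodes [0, 3, 2, 6, 9, 4, 14, 10, 11, 8, 12]; box-tests=11; leaf-entries=1; first=miss

== RESULT ==
11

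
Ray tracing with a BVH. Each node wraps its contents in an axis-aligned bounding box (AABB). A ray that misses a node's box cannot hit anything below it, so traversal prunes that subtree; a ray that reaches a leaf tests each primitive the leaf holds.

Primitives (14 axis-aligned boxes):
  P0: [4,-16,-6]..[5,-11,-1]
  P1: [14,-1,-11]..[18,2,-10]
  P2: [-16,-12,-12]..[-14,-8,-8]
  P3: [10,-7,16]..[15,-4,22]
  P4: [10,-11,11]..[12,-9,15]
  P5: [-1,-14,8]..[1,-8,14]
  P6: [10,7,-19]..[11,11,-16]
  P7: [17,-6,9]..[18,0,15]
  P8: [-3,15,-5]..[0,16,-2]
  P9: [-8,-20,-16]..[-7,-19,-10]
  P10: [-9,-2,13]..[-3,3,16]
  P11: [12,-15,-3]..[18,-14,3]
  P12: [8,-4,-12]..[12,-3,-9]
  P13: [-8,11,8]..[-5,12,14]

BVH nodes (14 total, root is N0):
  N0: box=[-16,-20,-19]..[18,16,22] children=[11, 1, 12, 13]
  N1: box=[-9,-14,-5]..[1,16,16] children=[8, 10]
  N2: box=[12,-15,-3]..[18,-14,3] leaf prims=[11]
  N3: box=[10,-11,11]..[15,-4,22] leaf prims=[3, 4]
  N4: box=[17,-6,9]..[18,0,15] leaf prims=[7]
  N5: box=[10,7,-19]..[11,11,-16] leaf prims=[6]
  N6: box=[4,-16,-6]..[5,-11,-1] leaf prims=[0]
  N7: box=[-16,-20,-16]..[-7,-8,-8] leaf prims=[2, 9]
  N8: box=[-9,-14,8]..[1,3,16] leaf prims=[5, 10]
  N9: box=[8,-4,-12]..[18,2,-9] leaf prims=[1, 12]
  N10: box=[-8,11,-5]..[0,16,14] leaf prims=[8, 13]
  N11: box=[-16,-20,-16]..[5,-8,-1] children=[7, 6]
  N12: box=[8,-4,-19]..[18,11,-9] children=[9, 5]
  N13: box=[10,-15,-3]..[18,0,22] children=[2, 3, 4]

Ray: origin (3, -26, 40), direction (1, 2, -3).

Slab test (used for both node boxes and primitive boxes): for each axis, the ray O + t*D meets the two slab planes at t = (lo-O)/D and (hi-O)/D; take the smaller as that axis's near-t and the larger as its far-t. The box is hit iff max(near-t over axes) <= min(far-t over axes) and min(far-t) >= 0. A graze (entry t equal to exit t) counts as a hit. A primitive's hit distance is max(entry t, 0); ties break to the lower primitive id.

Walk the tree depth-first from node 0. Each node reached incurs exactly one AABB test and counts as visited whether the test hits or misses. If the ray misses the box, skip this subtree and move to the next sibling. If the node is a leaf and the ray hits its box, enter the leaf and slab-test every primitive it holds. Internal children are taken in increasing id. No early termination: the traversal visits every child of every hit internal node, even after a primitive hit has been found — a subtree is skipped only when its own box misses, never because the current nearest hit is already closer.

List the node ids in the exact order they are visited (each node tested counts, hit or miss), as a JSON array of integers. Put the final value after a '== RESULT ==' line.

Walk:
N0 x:[-19,15] y:[3,21] z:[6,59/3] -> hit [6,15], descend [1, 11, 12, 13]
  N1 x:[-12,-2] y:[6,21] z:[8,15] -> miss, prune
  N11 x:[-19,2] y:[3,9] z:[41/3,56/3] -> miss, prune
  N12 x:[5,15] y:[11,37/2] z:[49/3,59/3] -> miss, prune
  N13 x:[7,15] y:[11/2,13] z:[6,43/3] -> hit [7,13], descend [2, 3, 4]
    N2 x:[9,15] y:[11/2,6] z:[37/3,43/3] -> miss, prune
    N3 x:[7,12] y:[15/2,11] z:[6,29/3] -> hit [15/2,29/3] leaf, test {P3(miss), P4@t=25/3}
    N4 x:[14,15] y:[10,13] z:[25/3,31/3] -> miss, prune

Visited [0, 1, 11, 12, 13, 2, 3, 4]. Tests: 8 box, 1 leaf. Nearest: P4.

== RESULT ==
[0, 1, 11, 12, 13, 2, 3, 4]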